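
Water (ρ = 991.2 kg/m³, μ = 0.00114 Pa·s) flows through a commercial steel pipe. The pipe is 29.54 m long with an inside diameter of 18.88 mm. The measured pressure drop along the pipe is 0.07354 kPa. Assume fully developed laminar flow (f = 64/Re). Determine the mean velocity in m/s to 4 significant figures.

V ≈ 0.02433 m/s

For laminar flow, f = 64/Re with Re = ρVD/μ, so Darcy-Weisbach reduces to ΔP = 32μLV/D². Solving for V: V = ΔP·D²/(32μL) = 73.54·(0.01888)²/(32·0.00114·29.54) = 0.02433 m/s.
Check: Re = ρVD/μ = 991.2·0.02433·0.01888/0.00114 = 399.3 < 2300, so the laminar assumption holds.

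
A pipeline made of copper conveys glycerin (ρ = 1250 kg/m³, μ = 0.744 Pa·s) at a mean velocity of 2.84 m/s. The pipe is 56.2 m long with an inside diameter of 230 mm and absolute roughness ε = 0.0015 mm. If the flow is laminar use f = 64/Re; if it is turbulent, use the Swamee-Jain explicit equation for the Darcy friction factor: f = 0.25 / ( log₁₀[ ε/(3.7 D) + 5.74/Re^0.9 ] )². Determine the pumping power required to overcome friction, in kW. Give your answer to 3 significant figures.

Reynolds number Re = ρVD/μ = 1250 · 2.84 · 0.23 / 0.744 = 1097.
Re < 2300 → laminar flow, so f = 64/Re = 64/1097 = 0.05832 (the turbulent correlation is not needed).
Darcy-Weisbach: ΔP = f(L/D)(ρV²/2) = 0.05832·(56.2/0.23)·(1250·2.84²/2) = 0.05832·244.3·5041 = 7.183e+04 Pa.
Q = V·A = 2.84·0.04155 = 0.118 m³/s.
Pumping power P = QΔP = 0.118·7.183e+04 = 8476 W = 8.48 kW.

P ≈ 8.48 kW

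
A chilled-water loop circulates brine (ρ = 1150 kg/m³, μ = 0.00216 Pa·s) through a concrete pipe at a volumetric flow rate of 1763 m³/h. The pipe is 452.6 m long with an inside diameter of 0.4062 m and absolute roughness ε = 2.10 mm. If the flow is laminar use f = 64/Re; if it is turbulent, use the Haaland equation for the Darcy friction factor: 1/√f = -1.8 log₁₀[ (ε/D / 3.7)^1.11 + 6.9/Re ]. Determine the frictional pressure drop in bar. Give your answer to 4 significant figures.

ΔP ≈ 2.822 bar

Q = 1763 m³/h = 1763/3600 = 0.4897 m³/s.
Cross-sectional area A = πD²/4 = π(0.4062)²/4 = 0.1296 m²; mean velocity V = Q/A = 0.4897/0.1296 = 3.779 m/s.
Reynolds number Re = ρVD/μ = 1150 · 3.779 · 0.4062 / 0.00216 = 8.173e+05.
Re > 4000 → turbulent. Relative roughness ε/D = 0.0021/0.4062 = 0.00517. Haaland: 1/√f = -1.8 log₁₀[(0.00517/3.7)^1.11 + 6.9/8.173e+05] = -1.8 log₁₀[0.000678 + 8.44e-06] = 5.694, so f = 0.03084.
Darcy-Weisbach: ΔP = f(L/D)(ρV²/2) = 0.03084·(452.6/0.4062)·(1150·3.779²/2) = 0.03084·1114·8212 = 2.822e+05 Pa.
ΔP = 2.822e+05 Pa = 2.822 bar.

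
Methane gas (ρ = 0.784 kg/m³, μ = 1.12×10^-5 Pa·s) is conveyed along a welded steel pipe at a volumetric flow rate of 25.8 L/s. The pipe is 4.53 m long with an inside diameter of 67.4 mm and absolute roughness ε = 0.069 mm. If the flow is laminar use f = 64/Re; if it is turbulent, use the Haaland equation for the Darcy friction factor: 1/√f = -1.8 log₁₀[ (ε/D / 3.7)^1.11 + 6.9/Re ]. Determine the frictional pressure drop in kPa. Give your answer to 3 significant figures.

Q = 25.8 L/s = 25.8/1000 = 0.0258 m³/s.
Cross-sectional area A = πD²/4 = π(0.0674)²/4 = 0.003568 m²; mean velocity V = Q/A = 0.0258/0.003568 = 7.231 m/s.
Reynolds number Re = ρVD/μ = 0.784 · 7.231 · 0.0674 / 1.12e-05 = 3.412e+04.
Re > 4000 → turbulent. Relative roughness ε/D = 6.9e-05/0.0674 = 0.00102. Haaland: 1/√f = -1.8 log₁₀[(0.00102/3.7)^1.11 + 6.9/3.412e+04] = -1.8 log₁₀[0.000112 + 0.000202] = 6.304, so f = 0.02516.
Darcy-Weisbach: ΔP = f(L/D)(ρV²/2) = 0.02516·(4.53/0.0674)·(0.784·7.231²/2) = 0.02516·67.21·20.5 = 34.67 Pa.
ΔP = 34.67 Pa = 0.0347 kPa.

ΔP ≈ 0.0347 kPa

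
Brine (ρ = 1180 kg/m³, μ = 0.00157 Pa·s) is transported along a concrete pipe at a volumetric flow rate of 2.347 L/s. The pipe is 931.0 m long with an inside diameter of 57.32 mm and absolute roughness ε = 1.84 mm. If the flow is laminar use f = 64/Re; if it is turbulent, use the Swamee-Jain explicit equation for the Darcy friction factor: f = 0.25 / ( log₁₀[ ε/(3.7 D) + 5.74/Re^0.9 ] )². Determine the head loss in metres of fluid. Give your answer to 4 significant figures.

Q = 2.347 L/s = 2.347/1000 = 0.002347 m³/s.
Cross-sectional area A = πD²/4 = π(0.05732)²/4 = 0.00258 m²; mean velocity V = Q/A = 0.002347/0.00258 = 0.9095 m/s.
Reynolds number Re = ρVD/μ = 1180 · 0.9095 · 0.05732 / 0.00157 = 3.918e+04.
Re > 4000 → turbulent. Relative roughness ε/D = 0.00184/0.05732 = 0.0321. Swamee-Jain: f = 0.25/(log₁₀[0.0321/3.7 + 5.74/3.918e+04^0.9])² = 0.25/(log₁₀[0.00868 + 0.000422])² = 0.25/(-2.041)² = 0.06001.
Darcy-Weisbach: ΔP = f(L/D)(ρV²/2) = 0.06001·(931/0.05732)·(1180·0.9095²/2) = 0.06001·1.624e+04·488.1 = 4.757e+05 Pa.
Head loss h_f = ΔP/(ρg) = 4.757e+05/(1180·9.81) = 41.10 m.

h_f ≈ 41.10 m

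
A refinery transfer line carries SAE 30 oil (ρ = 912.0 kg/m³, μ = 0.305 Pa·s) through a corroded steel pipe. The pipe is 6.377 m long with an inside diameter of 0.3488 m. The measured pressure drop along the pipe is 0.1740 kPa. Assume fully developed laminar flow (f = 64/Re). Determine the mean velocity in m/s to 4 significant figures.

V ≈ 0.3401 m/s

For laminar flow, f = 64/Re with Re = ρVD/μ, so Darcy-Weisbach reduces to ΔP = 32μLV/D². Solving for V: V = ΔP·D²/(32μL) = 174·(0.3488)²/(32·0.305·6.377) = 0.3401 m/s.
Check: Re = ρVD/μ = 912·0.3401·0.3488/0.305 = 354.7 < 2300, so the laminar assumption holds.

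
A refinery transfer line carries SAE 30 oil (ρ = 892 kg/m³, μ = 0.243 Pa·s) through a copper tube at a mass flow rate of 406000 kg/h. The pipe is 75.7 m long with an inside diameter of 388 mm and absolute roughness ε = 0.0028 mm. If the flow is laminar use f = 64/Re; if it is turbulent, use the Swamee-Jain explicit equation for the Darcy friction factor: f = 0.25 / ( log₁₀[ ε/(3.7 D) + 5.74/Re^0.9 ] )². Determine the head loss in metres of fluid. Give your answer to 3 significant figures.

h_f ≈ 0.478 m

ṁ = 406000 kg/h = 406000/3600 = 112.8 kg/s.
A = πD²/4 = π(0.388)²/4 = 0.1182 m²; mean velocity V = ṁ/(ρA) = 112.8/(892 · 0.1182) = 1.069 m/s.
Reynolds number Re = ρVD/μ = 892 · 1.069 · 0.388 / 0.243 = 1523.
Re < 2300 → laminar flow, so f = 64/Re = 64/1523 = 0.04202 (the turbulent correlation is not needed).
Darcy-Weisbach: ΔP = f(L/D)(ρV²/2) = 0.04202·(75.7/0.388)·(892·1.069²/2) = 0.04202·195.1·510 = 4181 Pa.
Head loss h_f = ΔP/(ρg) = 4181/(892·9.81) = 0.478 m.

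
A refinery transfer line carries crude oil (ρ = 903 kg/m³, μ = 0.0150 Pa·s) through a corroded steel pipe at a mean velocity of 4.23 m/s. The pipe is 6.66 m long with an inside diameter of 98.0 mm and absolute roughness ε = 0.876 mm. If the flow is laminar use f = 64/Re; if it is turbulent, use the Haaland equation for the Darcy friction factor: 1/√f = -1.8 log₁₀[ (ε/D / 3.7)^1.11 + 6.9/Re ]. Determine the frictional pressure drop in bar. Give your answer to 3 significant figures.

ΔP ≈ 0.213 bar

Reynolds number Re = ρVD/μ = 903 · 4.23 · 0.098 / 0.015 = 2.496e+04.
Re > 4000 → turbulent. Relative roughness ε/D = 0.000876/0.098 = 0.00894. Haaland: 1/√f = -1.8 log₁₀[(0.00894/3.7)^1.11 + 6.9/2.496e+04] = -1.8 log₁₀[0.00125 + 0.000276] = 5.072, so f = 0.03887.
Darcy-Weisbach: ΔP = f(L/D)(ρV²/2) = 0.03887·(6.66/0.098)·(903·4.23²/2) = 0.03887·67.96·8079 = 2.134e+04 Pa.
ΔP = 2.134e+04 Pa = 0.213 bar.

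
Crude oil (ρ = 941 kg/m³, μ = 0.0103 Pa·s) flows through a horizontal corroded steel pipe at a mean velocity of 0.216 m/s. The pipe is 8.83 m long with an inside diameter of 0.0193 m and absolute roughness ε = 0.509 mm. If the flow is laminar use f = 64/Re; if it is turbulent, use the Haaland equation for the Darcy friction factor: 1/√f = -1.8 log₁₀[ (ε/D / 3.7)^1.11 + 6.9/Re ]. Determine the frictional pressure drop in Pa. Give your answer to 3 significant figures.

ΔP ≈ 1690 Pa

Reynolds number Re = ρVD/μ = 941 · 0.216 · 0.0193 / 0.0103 = 380.9.
Re < 2300 → laminar flow, so f = 64/Re = 64/380.9 = 0.168 (the turbulent correlation is not needed).
Darcy-Weisbach: ΔP = f(L/D)(ρV²/2) = 0.168·(8.83/0.0193)·(941·0.216²/2) = 0.168·457.5·21.95 = 1688 Pa.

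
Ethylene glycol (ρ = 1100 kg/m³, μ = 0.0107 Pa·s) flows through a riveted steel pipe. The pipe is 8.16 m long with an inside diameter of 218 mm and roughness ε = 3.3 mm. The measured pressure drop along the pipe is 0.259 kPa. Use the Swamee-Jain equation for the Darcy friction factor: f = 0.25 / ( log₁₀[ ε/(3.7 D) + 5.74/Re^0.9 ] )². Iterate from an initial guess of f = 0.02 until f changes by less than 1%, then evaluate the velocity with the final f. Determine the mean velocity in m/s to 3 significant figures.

Rearranging Darcy-Weisbach: V = √(2·ΔP·D/(f·L·ρ)). With ε/D = 0.0033/0.218 = 0.0151, iterate starting from f = 0.02:
  f = 0.02 → V = √(2·259·0.218/(0.02·8.16·1100)) = 0.7931 m/s; Re = ρVD/μ = 1.777e+04; f → 0.04704
  f = 0.04704 → V = 0.5172 m/s; Re = 1.159e+04; f → 0.04846
  f = 0.04846 → V = 0.5095 m/s; Re = 1.142e+04; f → 0.04852
Converged (Δf/f < 1%). With the final f = 0.04852: V = √(2·259·0.218/(0.04852·8.16·1100)) = 0.5092 m/s.

V ≈ 0.509 m/s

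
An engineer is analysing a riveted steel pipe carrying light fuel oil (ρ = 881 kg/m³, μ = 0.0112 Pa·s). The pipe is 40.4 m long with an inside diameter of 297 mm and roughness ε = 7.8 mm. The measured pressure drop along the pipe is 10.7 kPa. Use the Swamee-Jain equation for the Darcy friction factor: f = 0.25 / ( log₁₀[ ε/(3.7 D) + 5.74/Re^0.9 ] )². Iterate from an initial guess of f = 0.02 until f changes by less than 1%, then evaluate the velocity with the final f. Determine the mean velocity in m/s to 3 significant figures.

Rearranging Darcy-Weisbach: V = √(2·ΔP·D/(f·L·ρ)). With ε/D = 0.0078/0.297 = 0.0263, iterate starting from f = 0.02:
  f = 0.02 → V = √(2·1.07e+04·0.297/(0.02·40.4·881)) = 2.988 m/s; Re = ρVD/μ = 6.981e+04; f → 0.05491
  f = 0.05491 → V = 1.803 m/s; Re = 4.213e+04; f → 0.05535
Converged (Δf/f < 1%). With the final f = 0.05535: V = √(2·1.07e+04·0.297/(0.05535·40.4·881)) = 1.796 m/s.

V ≈ 1.80 m/s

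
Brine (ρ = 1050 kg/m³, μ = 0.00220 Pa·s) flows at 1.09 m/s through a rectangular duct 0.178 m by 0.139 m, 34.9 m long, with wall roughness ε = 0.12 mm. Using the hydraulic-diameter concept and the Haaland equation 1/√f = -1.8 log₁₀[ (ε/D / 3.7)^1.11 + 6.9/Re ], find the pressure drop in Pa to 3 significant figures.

ΔP ≈ 3020 Pa

Hydraulic diameter D_h = 4A/P = 4·(0.178·0.139)/(2·(0.178+0.139)) = 0.09897/0.634 = 0.1561 m.
Re = ρVD_h/μ = 1050·1.09·0.1561/0.0022 = 8.121e+04.
ε/D_h = 0.00012/0.1561 = 0.000769; Haaland gives 1/√f = -1.8 log₁₀[8.18e-05+8.5e-05] = 6.8, so f = 0.02162.
ΔP = f(L/D_h)(ρV²/2) = 0.02162·34.9/0.1561·623.8 = 3016 Pa.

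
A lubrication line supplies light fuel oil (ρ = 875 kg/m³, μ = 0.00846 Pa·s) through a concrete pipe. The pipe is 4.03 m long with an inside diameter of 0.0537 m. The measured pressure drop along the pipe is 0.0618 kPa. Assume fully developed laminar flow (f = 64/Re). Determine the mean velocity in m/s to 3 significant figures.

For laminar flow, f = 64/Re with Re = ρVD/μ, so Darcy-Weisbach reduces to ΔP = 32μLV/D². Solving for V: V = ΔP·D²/(32μL) = 61.8·(0.0537)²/(32·0.00846·4.03) = 0.1633 m/s.
Check: Re = ρVD/μ = 875·0.1633·0.0537/0.00846 = 907.2 < 2300, so the laminar assumption holds.

V ≈ 0.163 m/s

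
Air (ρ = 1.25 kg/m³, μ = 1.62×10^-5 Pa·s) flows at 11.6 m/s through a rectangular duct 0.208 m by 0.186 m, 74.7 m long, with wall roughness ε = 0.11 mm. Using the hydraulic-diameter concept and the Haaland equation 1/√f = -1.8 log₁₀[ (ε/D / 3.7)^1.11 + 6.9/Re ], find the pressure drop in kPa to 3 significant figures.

Hydraulic diameter D_h = 4A/P = 4·(0.208·0.186)/(2·(0.208+0.186)) = 0.1548/0.788 = 0.1964 m.
Re = ρVD_h/μ = 1.25·11.6·0.1964/1.62e-05 = 1.758e+05.
ε/D_h = 0.00011/0.1964 = 0.00056; Haaland gives 1/√f = -1.8 log₁₀[5.75e-05+3.93e-05] = 7.226, so f = 0.01915.
ΔP = f(L/D_h)(ρV²/2) = 0.01915·74.7/0.1964·84.1 = 612.7 Pa.
ΔP = 0.613 kPa.

ΔP ≈ 0.613 kPa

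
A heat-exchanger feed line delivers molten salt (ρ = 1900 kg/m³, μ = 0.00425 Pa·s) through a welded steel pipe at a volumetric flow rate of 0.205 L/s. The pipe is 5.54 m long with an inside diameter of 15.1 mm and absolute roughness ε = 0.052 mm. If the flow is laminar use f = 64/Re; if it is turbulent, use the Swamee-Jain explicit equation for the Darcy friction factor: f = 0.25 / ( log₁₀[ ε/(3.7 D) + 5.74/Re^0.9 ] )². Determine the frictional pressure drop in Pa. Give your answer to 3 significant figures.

ΔP ≈ 17400 Pa

Q = 0.205 L/s = 0.205/1000 = 0.000205 m³/s.
Cross-sectional area A = πD²/4 = π(0.0151)²/4 = 0.0001791 m²; mean velocity V = Q/A = 0.000205/0.0001791 = 1.145 m/s.
Reynolds number Re = ρVD/μ = 1900 · 1.145 · 0.0151 / 0.00425 = 7728.
Re > 4000 → turbulent. Relative roughness ε/D = 5.2e-05/0.0151 = 0.00344. Swamee-Jain: f = 0.25/(log₁₀[0.00344/3.7 + 5.74/7728^0.9])² = 0.25/(log₁₀[0.000931 + 0.00182])² = 0.25/(-2.561)² = 0.03812.
Darcy-Weisbach: ΔP = f(L/D)(ρV²/2) = 0.03812·(5.54/0.0151)·(1900·1.145²/2) = 0.03812·366.9·1245 = 1.741e+04 Pa.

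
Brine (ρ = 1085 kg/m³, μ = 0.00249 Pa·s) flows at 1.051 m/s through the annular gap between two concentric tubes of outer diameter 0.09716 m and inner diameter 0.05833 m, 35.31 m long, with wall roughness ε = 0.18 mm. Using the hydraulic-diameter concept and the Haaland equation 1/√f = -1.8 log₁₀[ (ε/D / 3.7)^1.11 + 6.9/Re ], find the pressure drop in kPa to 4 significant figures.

ΔP ≈ 18.63 kPa

Hydraulic diameter D_h = 4A/P = D_o - D_i = 0.09716 - 0.05833 = 0.03883 m.
Re = ρVD_h/μ = 1085·1.051·0.03883/0.00249 = 1.778e+04.
ε/D_h = 0.00018/0.03883 = 0.00464; Haaland gives 1/√f = -1.8 log₁₀[0.000601+0.000388] = 5.409, so f = 0.03418.
ΔP = f(L/D_h)(ρV²/2) = 0.03418·35.31/0.03883·599.2 = 1.863e+04 Pa.
ΔP = 18.63 kPa.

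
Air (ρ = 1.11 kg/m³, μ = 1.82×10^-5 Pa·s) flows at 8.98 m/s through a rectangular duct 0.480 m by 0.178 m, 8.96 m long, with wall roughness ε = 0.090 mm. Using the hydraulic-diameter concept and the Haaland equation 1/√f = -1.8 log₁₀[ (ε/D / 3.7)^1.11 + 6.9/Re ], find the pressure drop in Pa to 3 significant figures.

Hydraulic diameter D_h = 4A/P = 4·(0.48·0.178)/(2·(0.48+0.178)) = 0.3418/1.316 = 0.2597 m.
Re = ρVD_h/μ = 1.11·8.98·0.2597/1.82e-05 = 1.422e+05.
ε/D_h = 9e-05/0.2597 = 0.000347; Haaland gives 1/√f = -1.8 log₁₀[3.38e-05+4.85e-05] = 7.353, so f = 0.0185.
ΔP = f(L/D_h)(ρV²/2) = 0.0185·8.96/0.2597·44.76 = 28.56 Pa.

ΔP ≈ 28.6 Pa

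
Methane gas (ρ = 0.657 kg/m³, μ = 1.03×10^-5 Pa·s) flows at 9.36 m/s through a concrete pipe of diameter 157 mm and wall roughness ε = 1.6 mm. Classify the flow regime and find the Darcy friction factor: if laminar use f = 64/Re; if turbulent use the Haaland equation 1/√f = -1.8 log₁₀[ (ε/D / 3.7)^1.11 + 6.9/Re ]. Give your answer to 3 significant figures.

Re = ρVD/μ = 0.657·9.36·0.157/1.03e-05 = 9.374e+04.
Re > 4000 → turbulent. ε/D = 0.0016/0.157 = 0.0102; Haaland: 1/√f = -1.8 log₁₀[0.00144 + 7.36e-05] = 5.076, so f = 0.03881.

f ≈ 0.0388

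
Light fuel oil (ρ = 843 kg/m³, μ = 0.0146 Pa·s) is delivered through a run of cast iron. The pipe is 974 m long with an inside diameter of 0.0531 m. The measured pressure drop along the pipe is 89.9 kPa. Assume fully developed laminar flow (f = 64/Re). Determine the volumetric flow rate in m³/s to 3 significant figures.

For laminar flow, f = 64/Re with Re = ρVD/μ, so Darcy-Weisbach reduces to ΔP = 32μLV/D². Solving for V: V = ΔP·D²/(32μL) = 8.99e+04·(0.0531)²/(32·0.0146·974) = 0.557 m/s.
Check: Re = ρVD/μ = 843·0.557·0.0531/0.0146 = 1708 < 2300, so the laminar assumption holds.
Q = V·A = 0.557·(π/4·0.0531²) = 0.001234 m³/s = 0.00123 m³/s.

Q ≈ 0.00123 m³/s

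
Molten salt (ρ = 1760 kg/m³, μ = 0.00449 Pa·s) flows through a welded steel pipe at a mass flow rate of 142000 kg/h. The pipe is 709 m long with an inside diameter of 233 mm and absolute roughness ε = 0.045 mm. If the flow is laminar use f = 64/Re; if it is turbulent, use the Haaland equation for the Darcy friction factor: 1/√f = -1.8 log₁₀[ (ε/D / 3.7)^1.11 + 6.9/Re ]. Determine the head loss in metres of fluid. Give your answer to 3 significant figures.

h_f ≈ 0.920 m

ṁ = 142000 kg/h = 142000/3600 = 39.44 kg/s.
A = πD²/4 = π(0.233)²/4 = 0.04264 m²; mean velocity V = ṁ/(ρA) = 39.44/(1760 · 0.04264) = 0.5256 m/s.
Reynolds number Re = ρVD/μ = 1760 · 0.5256 · 0.233 / 0.00449 = 4.801e+04.
Re > 4000 → turbulent. Relative roughness ε/D = 4.5e-05/0.233 = 0.000193. Haaland: 1/√f = -1.8 log₁₀[(0.000193/3.7)^1.11 + 6.9/4.801e+04] = -1.8 log₁₀[1.76e-05 + 0.000144] = 6.826, so f = 0.02146.
Darcy-Weisbach: ΔP = f(L/D)(ρV²/2) = 0.02146·(709/0.233)·(1760·0.5256²/2) = 0.02146·3043·243.1 = 1.588e+04 Pa.
Head loss h_f = ΔP/(ρg) = 1.588e+04/(1760·9.81) = 0.920 m.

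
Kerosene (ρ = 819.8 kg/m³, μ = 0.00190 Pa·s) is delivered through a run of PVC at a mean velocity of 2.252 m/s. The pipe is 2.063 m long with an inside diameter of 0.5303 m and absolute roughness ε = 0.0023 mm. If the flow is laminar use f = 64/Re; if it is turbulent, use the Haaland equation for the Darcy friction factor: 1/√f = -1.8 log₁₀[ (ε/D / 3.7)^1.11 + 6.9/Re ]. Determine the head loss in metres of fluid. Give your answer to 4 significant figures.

Reynolds number Re = ρVD/μ = 819.8 · 2.252 · 0.5303 / 0.0019 = 5.153e+05.
Re > 4000 → turbulent. Relative roughness ε/D = 2.3e-06/0.5303 = 4.34e-06. Haaland: 1/√f = -1.8 log₁₀[(4.34e-06/3.7)^1.11 + 6.9/5.153e+05] = -1.8 log₁₀[2.61e-07 + 1.34e-05] = 8.757, so f = 0.01304.
Darcy-Weisbach: ΔP = f(L/D)(ρV²/2) = 0.01304·(2.063/0.5303)·(819.8·2.252²/2) = 0.01304·3.89·2079 = 105.5 Pa.
Head loss h_f = ΔP/(ρg) = 105.5/(819.8·9.81) = 0.01311 m.

h_f ≈ 0.01311 m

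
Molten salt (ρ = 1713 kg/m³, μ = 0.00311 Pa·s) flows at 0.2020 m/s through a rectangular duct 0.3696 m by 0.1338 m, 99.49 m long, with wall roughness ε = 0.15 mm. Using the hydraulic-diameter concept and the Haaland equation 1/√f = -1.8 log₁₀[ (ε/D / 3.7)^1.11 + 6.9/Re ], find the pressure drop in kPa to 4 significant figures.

ΔP ≈ 0.4721 kPa

Hydraulic diameter D_h = 4A/P = 4·(0.3696·0.1338)/(2·(0.3696+0.1338)) = 0.1978/1.007 = 0.1965 m.
Re = ρVD_h/μ = 1713·0.202·0.1965/0.00311 = 2.186e+04.
ε/D_h = 0.00015/0.1965 = 0.000763; Haaland gives 1/√f = -1.8 log₁₀[8.11e-05+0.000316] = 6.123, so f = 0.02668.
ΔP = f(L/D_h)(ρV²/2) = 0.02668·99.49/0.1965·34.95 = 472.1 Pa.
ΔP = 0.4721 kPa.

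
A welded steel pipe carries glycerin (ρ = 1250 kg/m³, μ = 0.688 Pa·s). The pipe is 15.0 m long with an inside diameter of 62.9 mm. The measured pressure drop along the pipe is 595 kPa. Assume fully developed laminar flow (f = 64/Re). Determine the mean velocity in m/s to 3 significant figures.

V ≈ 7.13 m/s

For laminar flow, f = 64/Re with Re = ρVD/μ, so Darcy-Weisbach reduces to ΔP = 32μLV/D². Solving for V: V = ΔP·D²/(32μL) = 5.95e+05·(0.0629)²/(32·0.688·15) = 7.128 m/s.
Check: Re = ρVD/μ = 1250·7.128·0.0629/0.688 = 814.6 < 2300, so the laminar assumption holds.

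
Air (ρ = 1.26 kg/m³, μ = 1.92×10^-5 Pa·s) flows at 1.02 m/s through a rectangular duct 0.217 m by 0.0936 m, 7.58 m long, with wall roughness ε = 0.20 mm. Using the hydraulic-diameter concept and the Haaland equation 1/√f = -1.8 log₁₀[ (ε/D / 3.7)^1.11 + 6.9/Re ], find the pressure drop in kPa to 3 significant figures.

Hydraulic diameter D_h = 4A/P = 4·(0.217·0.0936)/(2·(0.217+0.0936)) = 0.08124/0.6212 = 0.1308 m.
Re = ρVD_h/μ = 1.26·1.02·0.1308/1.92e-05 = 8755.
ε/D_h = 0.0002/0.1308 = 0.00153; Haaland gives 1/√f = -1.8 log₁₀[0.000175+0.000788] = 5.429, so f = 0.03393.
ΔP = f(L/D_h)(ρV²/2) = 0.03393·7.58/0.1308·0.6555 = 1.289 Pa.
ΔP = 0.00129 kPa.

ΔP ≈ 0.00129 kPa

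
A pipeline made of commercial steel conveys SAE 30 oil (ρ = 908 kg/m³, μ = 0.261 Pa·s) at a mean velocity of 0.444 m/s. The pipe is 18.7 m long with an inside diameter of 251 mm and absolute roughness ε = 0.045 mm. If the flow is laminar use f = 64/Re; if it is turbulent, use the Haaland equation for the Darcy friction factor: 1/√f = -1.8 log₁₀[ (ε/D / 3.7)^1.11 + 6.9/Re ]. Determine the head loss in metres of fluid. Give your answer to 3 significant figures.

Reynolds number Re = ρVD/μ = 908 · 0.444 · 0.251 / 0.261 = 387.7.
Re < 2300 → laminar flow, so f = 64/Re = 64/387.7 = 0.1651 (the turbulent correlation is not needed).
Darcy-Weisbach: ΔP = f(L/D)(ρV²/2) = 0.1651·(18.7/0.251)·(908·0.444²/2) = 0.1651·74.5·89.5 = 1101 Pa.
Head loss h_f = ΔP/(ρg) = 1101/(908·9.81) = 0.124 m.

h_f ≈ 0.124 m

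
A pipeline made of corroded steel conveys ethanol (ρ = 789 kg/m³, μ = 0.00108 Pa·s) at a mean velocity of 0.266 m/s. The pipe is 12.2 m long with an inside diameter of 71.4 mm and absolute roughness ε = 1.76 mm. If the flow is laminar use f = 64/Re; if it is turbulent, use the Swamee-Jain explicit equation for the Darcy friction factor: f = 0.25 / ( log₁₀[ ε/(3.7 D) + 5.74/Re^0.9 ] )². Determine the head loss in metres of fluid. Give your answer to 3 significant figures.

h_f ≈ 0.0346 m

Reynolds number Re = ρVD/μ = 789 · 0.266 · 0.0714 / 0.00108 = 1.388e+04.
Re > 4000 → turbulent. Relative roughness ε/D = 0.00176/0.0714 = 0.0246. Swamee-Jain: f = 0.25/(log₁₀[0.0246/3.7 + 5.74/1.388e+04^0.9])² = 0.25/(log₁₀[0.00666 + 0.00107])² = 0.25/(-2.111)² = 0.05607.
Darcy-Weisbach: ΔP = f(L/D)(ρV²/2) = 0.05607·(12.2/0.0714)·(789·0.266²/2) = 0.05607·170.9·27.91 = 267.4 Pa.
Head loss h_f = ΔP/(ρg) = 267.4/(789·9.81) = 0.0346 m.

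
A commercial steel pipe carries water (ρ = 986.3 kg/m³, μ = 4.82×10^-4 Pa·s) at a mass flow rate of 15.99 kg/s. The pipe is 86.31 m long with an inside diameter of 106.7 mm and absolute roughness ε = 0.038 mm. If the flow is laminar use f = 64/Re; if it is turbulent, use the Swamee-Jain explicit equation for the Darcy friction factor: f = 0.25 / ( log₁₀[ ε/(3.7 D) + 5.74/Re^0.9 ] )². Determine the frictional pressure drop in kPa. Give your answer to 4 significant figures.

ΔP ≈ 22.38 kPa

A = πD²/4 = π(0.1067)²/4 = 0.008942 m²; mean velocity V = ṁ/(ρA) = 15.99/(986.3 · 0.008942) = 1.813 m/s.
Reynolds number Re = ρVD/μ = 986.3 · 1.813 · 0.1067 / 0.000482 = 3.959e+05.
Re > 4000 → turbulent. Relative roughness ε/D = 3.8e-05/0.1067 = 0.000356. Swamee-Jain: f = 0.25/(log₁₀[0.000356/3.7 + 5.74/3.959e+05^0.9])² = 0.25/(log₁₀[9.63e-05 + 5.26e-05])² = 0.25/(-3.827)² = 0.01707.
Darcy-Weisbach: ΔP = f(L/D)(ρV²/2) = 0.01707·(86.31/0.1067)·(986.3·1.813²/2) = 0.01707·808.9·1621 = 2.238e+04 Pa.
ΔP = 2.238e+04 Pa = 22.38 kPa.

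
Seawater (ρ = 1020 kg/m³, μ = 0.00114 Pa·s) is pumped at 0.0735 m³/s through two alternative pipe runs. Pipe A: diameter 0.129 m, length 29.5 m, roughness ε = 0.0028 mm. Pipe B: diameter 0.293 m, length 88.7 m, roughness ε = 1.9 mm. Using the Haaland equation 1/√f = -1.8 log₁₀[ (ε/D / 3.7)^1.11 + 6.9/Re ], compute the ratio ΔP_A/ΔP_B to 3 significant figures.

ΔP_A/ΔP_B ≈ 7.73

Pipe A: V = Q/A = 0.0735/0.01307 = 5.624 m/s; Re = 6.491e+05; ε/D = 2.17e-05; Haaland → f = 0.01278; ΔP_A = f(L/D)(ρV²/2) = 4.714e+04 Pa.
Pipe B: V = Q/A = 0.0735/0.06743 = 1.09 m/s; Re = 2.858e+05; ε/D = 0.00648; Haaland → f = 0.03323; ΔP_B = f(L/D)(ρV²/2) = 6096 Pa.
ΔP_A/ΔP_B = 4.714e+04/6096 = 7.73.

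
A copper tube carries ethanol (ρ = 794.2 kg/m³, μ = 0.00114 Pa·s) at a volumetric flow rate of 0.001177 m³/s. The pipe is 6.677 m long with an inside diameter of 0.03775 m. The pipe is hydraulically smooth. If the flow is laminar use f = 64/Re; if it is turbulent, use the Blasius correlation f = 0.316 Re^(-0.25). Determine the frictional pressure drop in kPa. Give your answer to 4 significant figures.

Cross-sectional area A = πD²/4 = π(0.03775)²/4 = 0.001119 m²; mean velocity V = Q/A = 0.001177/0.001119 = 1.052 m/s.
Reynolds number Re = ρVD/μ = 794.2 · 1.052 · 0.03775 / 0.00114 = 2.766e+04.
Re > 4000 → turbulent. Smooth-pipe (Blasius): f = 0.316 Re^(-0.25) = 0.316/(2.766e+04)^0.25 = 0.0245.
Darcy-Weisbach: ΔP = f(L/D)(ρV²/2) = 0.0245·(6.677/0.03775)·(794.2·1.052²/2) = 0.0245·176.9·439.1 = 1903 Pa.
ΔP = 1903 Pa = 1.903 kPa.

ΔP ≈ 1.903 kPa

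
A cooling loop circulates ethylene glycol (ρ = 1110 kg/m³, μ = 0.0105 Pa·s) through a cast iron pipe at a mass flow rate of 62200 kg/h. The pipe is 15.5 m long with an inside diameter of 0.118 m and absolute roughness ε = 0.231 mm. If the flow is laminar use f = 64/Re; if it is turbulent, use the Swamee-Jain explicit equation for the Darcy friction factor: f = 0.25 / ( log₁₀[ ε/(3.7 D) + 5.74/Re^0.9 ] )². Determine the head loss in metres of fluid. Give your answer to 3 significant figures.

ṁ = 62200 kg/h = 62200/3600 = 17.28 kg/s.
A = πD²/4 = π(0.118)²/4 = 0.01094 m²; mean velocity V = ṁ/(ρA) = 17.28/(1110 · 0.01094) = 1.423 m/s.
Reynolds number Re = ρVD/μ = 1110 · 1.423 · 0.118 / 0.0105 = 1.776e+04.
Re > 4000 → turbulent. Relative roughness ε/D = 0.000231/0.118 = 0.00196. Swamee-Jain: f = 0.25/(log₁₀[0.00196/3.7 + 5.74/1.776e+04^0.9])² = 0.25/(log₁₀[0.000529 + 0.00086])² = 0.25/(-2.857)² = 0.03062.
Darcy-Weisbach: ΔP = f(L/D)(ρV²/2) = 0.03062·(15.5/0.118)·(1110·1.423²/2) = 0.03062·131.4·1124 = 4523 Pa.
Head loss h_f = ΔP/(ρg) = 4523/(1110·9.81) = 0.415 m.

h_f ≈ 0.415 m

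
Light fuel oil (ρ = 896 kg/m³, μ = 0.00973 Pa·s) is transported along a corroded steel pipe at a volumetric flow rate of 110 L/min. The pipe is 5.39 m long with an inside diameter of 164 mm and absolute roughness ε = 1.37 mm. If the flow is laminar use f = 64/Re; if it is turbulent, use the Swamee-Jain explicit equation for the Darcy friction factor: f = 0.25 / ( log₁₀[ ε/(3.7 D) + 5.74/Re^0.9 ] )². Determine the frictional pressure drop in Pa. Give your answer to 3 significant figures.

Q = 110 L/min = 110/60000 = 0.001833 m³/s.
Cross-sectional area A = πD²/4 = π(0.164)²/4 = 0.02112 m²; mean velocity V = Q/A = 0.001833/0.02112 = 0.08679 m/s.
Reynolds number Re = ρVD/μ = 896 · 0.08679 · 0.164 / 0.00973 = 1311.
Re < 2300 → laminar flow, so f = 64/Re = 64/1311 = 0.04883 (the turbulent correlation is not needed).
Darcy-Weisbach: ΔP = f(L/D)(ρV²/2) = 0.04883·(5.39/0.164)·(896·0.08679²/2) = 0.04883·32.87·3.374 = 5.415 Pa.

ΔP ≈ 5.42 Pa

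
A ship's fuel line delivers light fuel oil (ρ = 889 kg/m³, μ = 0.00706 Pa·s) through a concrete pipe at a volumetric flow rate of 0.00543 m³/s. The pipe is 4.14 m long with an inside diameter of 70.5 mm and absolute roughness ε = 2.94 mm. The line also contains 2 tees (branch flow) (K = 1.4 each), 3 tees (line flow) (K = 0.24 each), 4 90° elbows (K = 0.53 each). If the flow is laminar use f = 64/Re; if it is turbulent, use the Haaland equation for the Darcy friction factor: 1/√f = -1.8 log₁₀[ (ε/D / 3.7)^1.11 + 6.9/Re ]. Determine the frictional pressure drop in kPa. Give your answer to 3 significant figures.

Cross-sectional area A = πD²/4 = π(0.0705)²/4 = 0.003904 m²; mean velocity V = Q/A = 0.00543/0.003904 = 1.391 m/s.
Reynolds number Re = ρVD/μ = 889 · 1.391 · 0.0705 / 0.00706 = 1.235e+04.
Re > 4000 → turbulent. Relative roughness ε/D = 0.00294/0.0705 = 0.0417. Haaland: 1/√f = -1.8 log₁₀[(0.0417/3.7)^1.11 + 6.9/1.235e+04] = -1.8 log₁₀[0.00688 + 0.000559] = 3.831, so f = 0.06813.
Total minor-loss coefficient ΣK = 2·1.4 + 3·0.24 + 4·0.53 = 5.64.
ΔP = [f·L/D + ΣK]·(ρV²/2) = [0.06813·4.14/0.0705 + 5.64]·(889·1.391²/2) = [4.001 + 5.64]·860.1 = 8292 Pa.
ΔP = 8292 Pa = 8.29 kPa.

ΔP ≈ 8.29 kPa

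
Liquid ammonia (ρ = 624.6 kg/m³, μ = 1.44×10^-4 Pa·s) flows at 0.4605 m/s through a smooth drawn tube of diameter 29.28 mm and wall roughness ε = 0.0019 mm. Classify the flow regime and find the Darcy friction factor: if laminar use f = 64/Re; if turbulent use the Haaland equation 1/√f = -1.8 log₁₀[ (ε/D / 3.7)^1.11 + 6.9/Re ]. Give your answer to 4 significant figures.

Re = ρVD/μ = 624.6·0.4605·0.02928/0.000144 = 5.848e+04.
Re > 4000 → turbulent. ε/D = 1.9e-06/0.02928 = 6.49e-05; Haaland: 1/√f = -1.8 log₁₀[5.26e-06 + 0.000118] = 7.037, so f = 0.0202.

f ≈ 0.02020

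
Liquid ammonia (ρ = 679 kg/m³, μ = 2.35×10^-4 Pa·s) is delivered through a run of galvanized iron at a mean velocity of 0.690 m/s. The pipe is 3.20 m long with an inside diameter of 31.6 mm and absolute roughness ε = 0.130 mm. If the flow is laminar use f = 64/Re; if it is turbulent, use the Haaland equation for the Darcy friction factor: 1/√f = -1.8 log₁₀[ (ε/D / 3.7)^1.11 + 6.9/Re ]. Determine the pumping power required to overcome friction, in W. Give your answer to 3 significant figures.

P ≈ 0.268 W

Reynolds number Re = ρVD/μ = 679 · 0.69 · 0.0316 / 0.000235 = 6.3e+04.
Re > 4000 → turbulent. Relative roughness ε/D = 0.00013/0.0316 = 0.00411. Haaland: 1/√f = -1.8 log₁₀[(0.00411/3.7)^1.11 + 6.9/6.3e+04] = -1.8 log₁₀[0.000526 + 0.00011] = 5.754, so f = 0.0302.
Darcy-Weisbach: ΔP = f(L/D)(ρV²/2) = 0.0302·(3.2/0.0316)·(679·0.69²/2) = 0.0302·101.3·161.6 = 494.4 Pa.
Q = V·A = 0.69·0.0007843 = 0.0005411 m³/s.
Pumping power P = QΔP = 0.0005411·494.4 = 0.2675 W = 0.268 W.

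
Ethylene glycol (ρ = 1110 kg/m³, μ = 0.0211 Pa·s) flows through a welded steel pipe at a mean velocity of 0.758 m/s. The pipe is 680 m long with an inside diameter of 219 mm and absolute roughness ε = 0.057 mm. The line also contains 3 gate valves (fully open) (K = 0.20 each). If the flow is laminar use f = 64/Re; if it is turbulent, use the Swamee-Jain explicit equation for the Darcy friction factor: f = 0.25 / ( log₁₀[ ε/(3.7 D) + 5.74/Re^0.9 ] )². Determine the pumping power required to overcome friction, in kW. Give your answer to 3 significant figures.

P ≈ 0.927 kW

Reynolds number Re = ρVD/μ = 1110 · 0.758 · 0.219 / 0.0211 = 8733.
Re > 4000 → turbulent. Relative roughness ε/D = 5.7e-05/0.219 = 0.00026. Swamee-Jain: f = 0.25/(log₁₀[0.00026/3.7 + 5.74/8733^0.9])² = 0.25/(log₁₀[7.03e-05 + 0.00163])² = 0.25/(-2.77)² = 0.03259.
Total minor-loss coefficient ΣK = 3·0.2 = 0.6.
ΔP = [f·L/D + ΣK]·(ρV²/2) = [0.03259·680/0.219 + 0.6]·(1110·0.758²/2) = [101.2 + 0.6]·318.9 = 3.246e+04 Pa.
Q = V·A = 0.758·0.03767 = 0.02855 m³/s.
Pumping power P = QΔP = 0.02855·3.246e+04 = 926.8 W = 0.927 kW.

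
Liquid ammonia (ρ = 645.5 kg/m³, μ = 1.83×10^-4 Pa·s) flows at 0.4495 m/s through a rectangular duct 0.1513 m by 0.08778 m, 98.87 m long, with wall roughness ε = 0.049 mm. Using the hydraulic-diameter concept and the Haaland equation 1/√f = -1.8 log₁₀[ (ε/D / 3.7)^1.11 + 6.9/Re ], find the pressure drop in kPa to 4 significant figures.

Hydraulic diameter D_h = 4A/P = 4·(0.1513·0.08778)/(2·(0.1513+0.08778)) = 0.05312/0.4782 = 0.1111 m.
Re = ρVD_h/μ = 645.5·0.4495·0.1111/0.000183 = 1.762e+05.
ε/D_h = 4.9e-05/0.1111 = 0.000441; Haaland gives 1/√f = -1.8 log₁₀[4.41e-05+3.92e-05] = 7.343, so f = 0.01855.
ΔP = f(L/D_h)(ρV²/2) = 0.01855·98.87/0.1111·65.21 = 1076 Pa.
ΔP = 1.076 kPa.

ΔP ≈ 1.076 kPa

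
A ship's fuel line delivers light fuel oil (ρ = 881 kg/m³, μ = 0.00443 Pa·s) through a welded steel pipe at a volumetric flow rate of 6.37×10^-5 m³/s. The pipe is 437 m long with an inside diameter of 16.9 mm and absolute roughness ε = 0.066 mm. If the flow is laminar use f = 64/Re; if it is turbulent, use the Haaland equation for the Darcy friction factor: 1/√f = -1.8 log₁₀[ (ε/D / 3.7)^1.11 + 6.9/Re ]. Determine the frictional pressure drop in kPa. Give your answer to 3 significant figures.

ΔP ≈ 61.6 kPa

Cross-sectional area A = πD²/4 = π(0.0169)²/4 = 0.0002243 m²; mean velocity V = Q/A = 6.37e-05/0.0002243 = 0.284 m/s.
Reynolds number Re = ρVD/μ = 881 · 0.284 · 0.0169 / 0.00443 = 954.4.
Re < 2300 → laminar flow, so f = 64/Re = 64/954.4 = 0.06706 (the turbulent correlation is not needed).
Darcy-Weisbach: ΔP = f(L/D)(ρV²/2) = 0.06706·(437/0.0169)·(881·0.284²/2) = 0.06706·2.586e+04·35.52 = 6.159e+04 Pa.
ΔP = 6.159e+04 Pa = 61.6 kPa.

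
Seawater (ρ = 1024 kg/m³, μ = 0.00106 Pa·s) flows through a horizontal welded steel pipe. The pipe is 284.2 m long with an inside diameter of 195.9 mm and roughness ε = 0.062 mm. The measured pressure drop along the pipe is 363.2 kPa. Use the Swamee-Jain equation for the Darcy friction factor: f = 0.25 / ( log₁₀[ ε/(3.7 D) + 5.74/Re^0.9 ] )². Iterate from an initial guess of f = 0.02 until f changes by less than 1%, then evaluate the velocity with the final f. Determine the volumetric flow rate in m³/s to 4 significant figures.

Q ≈ 0.1673 m³/s

Rearranging Darcy-Weisbach: V = √(2·ΔP·D/(f·L·ρ)). With ε/D = 6.2e-05/0.1959 = 0.000316, iterate starting from f = 0.02:
  f = 0.02 → V = √(2·3.632e+05·0.1959/(0.02·284.2·1024)) = 4.945 m/s; Re = ρVD/μ = 9.357e+05; f → 0.01595
  f = 0.01595 → V = 5.537 m/s; Re = 1.048e+06; f → 0.01587
Converged (Δf/f < 1%). With the final f = 0.01587: V = √(2·3.632e+05·0.1959/(0.01587·284.2·1024)) = 5.551 m/s.
Q = V·A = 5.551·(π/4·0.1959²) = 0.1673 m³/s = 0.1673 m³/s.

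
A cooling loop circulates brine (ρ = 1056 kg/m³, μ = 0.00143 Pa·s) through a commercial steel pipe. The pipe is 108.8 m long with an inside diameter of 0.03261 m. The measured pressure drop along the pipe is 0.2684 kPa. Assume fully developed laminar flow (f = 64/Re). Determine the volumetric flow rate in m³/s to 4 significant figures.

For laminar flow, f = 64/Re with Re = ρVD/μ, so Darcy-Weisbach reduces to ΔP = 32μLV/D². Solving for V: V = ΔP·D²/(32μL) = 268.4·(0.03261)²/(32·0.00143·108.8) = 0.05733 m/s.
Check: Re = ρVD/μ = 1056·0.05733·0.03261/0.00143 = 1381 < 2300, so the laminar assumption holds.
Q = V·A = 0.05733·(π/4·0.03261²) = 4.788e-05 m³/s = 4.788×10^-5 m³/s.

Q ≈ 4.788×10^-5 m³/s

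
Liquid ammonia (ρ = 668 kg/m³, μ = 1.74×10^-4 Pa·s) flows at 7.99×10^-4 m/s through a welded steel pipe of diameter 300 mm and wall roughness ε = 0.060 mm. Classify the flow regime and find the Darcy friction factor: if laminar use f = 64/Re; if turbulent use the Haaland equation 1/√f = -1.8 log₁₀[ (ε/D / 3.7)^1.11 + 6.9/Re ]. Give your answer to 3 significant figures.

f ≈ 0.0695

Re = ρVD/μ = 668·0.000799·0.3/0.000174 = 920.2.
Re < 2300 → laminar, so f = 64/Re = 0.06955 (roughness is irrelevant in laminar flow).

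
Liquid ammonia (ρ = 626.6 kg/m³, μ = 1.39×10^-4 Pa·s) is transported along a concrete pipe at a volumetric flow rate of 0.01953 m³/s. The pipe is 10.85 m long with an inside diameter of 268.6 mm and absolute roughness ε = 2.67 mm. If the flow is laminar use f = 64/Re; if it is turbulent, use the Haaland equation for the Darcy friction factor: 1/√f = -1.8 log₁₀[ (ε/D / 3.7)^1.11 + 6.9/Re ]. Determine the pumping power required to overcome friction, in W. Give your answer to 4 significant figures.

P ≈ 1.117 W

Cross-sectional area A = πD²/4 = π(0.2686)²/4 = 0.05666 m²; mean velocity V = Q/A = 0.01953/0.05666 = 0.3447 m/s.
Reynolds number Re = ρVD/μ = 626.6 · 0.3447 · 0.2686 / 0.000139 = 4.173e+05.
Re > 4000 → turbulent. Relative roughness ε/D = 0.00267/0.2686 = 0.00994. Haaland: 1/√f = -1.8 log₁₀[(0.00994/3.7)^1.11 + 6.9/4.173e+05] = -1.8 log₁₀[0.0014 + 1.65e-05] = 5.127, so f = 0.03804.
Darcy-Weisbach: ΔP = f(L/D)(ρV²/2) = 0.03804·(10.85/0.2686)·(626.6·0.3447²/2) = 0.03804·40.39·37.22 = 57.19 Pa.
Pumping power P = QΔP = 0.01953·57.19 = 1.1169 W = 1.117 W.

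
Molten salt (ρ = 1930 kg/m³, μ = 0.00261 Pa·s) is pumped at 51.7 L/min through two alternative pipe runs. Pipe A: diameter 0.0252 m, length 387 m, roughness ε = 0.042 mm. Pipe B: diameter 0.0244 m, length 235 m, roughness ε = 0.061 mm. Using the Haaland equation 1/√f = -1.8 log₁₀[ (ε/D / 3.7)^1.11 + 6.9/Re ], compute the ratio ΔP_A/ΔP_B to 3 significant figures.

ΔP_A/ΔP_B ≈ 1.32

Pipe A: V = Q/A = 0.0008617/0.0004988 = 1.728 m/s; Re = 3.219e+04; ε/D = 0.00167; Haaland → f = 0.02686; ΔP_A = f(L/D)(ρV²/2) = 1.188e+06 Pa.
Pipe B: V = Q/A = 0.0008617/0.0004676 = 1.843 m/s; Re = 3.325e+04; ε/D = 0.0025; Haaland → f = 0.02848; ΔP_B = f(L/D)(ρV²/2) = 8.987e+05 Pa.
ΔP_A/ΔP_B = 1.188e+06/8.987e+05 = 1.32.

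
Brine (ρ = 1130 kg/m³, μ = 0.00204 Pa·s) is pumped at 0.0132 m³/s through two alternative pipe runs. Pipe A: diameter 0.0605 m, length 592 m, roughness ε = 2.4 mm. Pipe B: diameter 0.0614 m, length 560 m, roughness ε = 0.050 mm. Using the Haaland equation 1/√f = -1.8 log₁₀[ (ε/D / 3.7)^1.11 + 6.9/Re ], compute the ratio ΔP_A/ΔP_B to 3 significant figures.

Pipe A: V = Q/A = 0.0132/0.002875 = 4.592 m/s; Re = 1.539e+05; ε/D = 0.0397; Haaland → f = 0.06474; ΔP_A = f(L/D)(ρV²/2) = 7.546e+06 Pa.
Pipe B: V = Q/A = 0.0132/0.002961 = 4.458 m/s; Re = 1.516e+05; ε/D = 0.000814; Haaland → f = 0.02053; ΔP_B = f(L/D)(ρV²/2) = 2.103e+06 Pa.
ΔP_A/ΔP_B = 7.546e+06/2.103e+06 = 3.59.

ΔP_A/ΔP_B ≈ 3.59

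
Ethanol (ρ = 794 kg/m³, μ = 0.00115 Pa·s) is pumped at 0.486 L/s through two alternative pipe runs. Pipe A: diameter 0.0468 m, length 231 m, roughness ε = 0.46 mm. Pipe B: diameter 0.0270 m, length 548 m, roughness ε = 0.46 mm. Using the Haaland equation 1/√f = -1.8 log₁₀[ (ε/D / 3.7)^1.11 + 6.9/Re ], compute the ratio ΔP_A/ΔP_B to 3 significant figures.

ΔP_A/ΔP_B ≈ 0.0241

Pipe A: V = Q/A = 0.000486/0.00172 = 0.2825 m/s; Re = 9129; ε/D = 0.00983; Haaland → f = 0.0433; ΔP_A = f(L/D)(ρV²/2) = 6773 Pa.
Pipe B: V = Q/A = 0.000486/0.0005726 = 0.8488 m/s; Re = 1.582e+04; ε/D = 0.017; Haaland → f = 0.0484; ΔP_B = f(L/D)(ρV²/2) = 2.81e+05 Pa.
ΔP_A/ΔP_B = 6773/2.81e+05 = 0.0241.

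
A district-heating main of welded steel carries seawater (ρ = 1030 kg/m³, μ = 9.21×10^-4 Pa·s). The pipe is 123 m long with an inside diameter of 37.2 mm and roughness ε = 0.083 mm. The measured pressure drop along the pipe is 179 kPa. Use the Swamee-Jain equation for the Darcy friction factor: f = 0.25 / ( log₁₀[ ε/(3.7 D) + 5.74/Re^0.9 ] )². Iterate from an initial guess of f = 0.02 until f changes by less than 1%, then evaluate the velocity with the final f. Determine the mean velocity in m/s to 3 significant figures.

V ≈ 2.00 m/s

Rearranging Darcy-Weisbach: V = √(2·ΔP·D/(f·L·ρ)). With ε/D = 8.3e-05/0.0372 = 0.00223, iterate starting from f = 0.02:
  f = 0.02 → V = √(2·1.79e+05·0.0372/(0.02·123·1030)) = 2.293 m/s; Re = ρVD/μ = 9.538e+04; f → 0.026
  f = 0.026 → V = 2.011 m/s; Re = 8.366e+04; f → 0.02621
Converged (Δf/f < 1%). With the final f = 0.02621: V = √(2·1.79e+05·0.0372/(0.02621·123·1030)) = 2.003 m/s.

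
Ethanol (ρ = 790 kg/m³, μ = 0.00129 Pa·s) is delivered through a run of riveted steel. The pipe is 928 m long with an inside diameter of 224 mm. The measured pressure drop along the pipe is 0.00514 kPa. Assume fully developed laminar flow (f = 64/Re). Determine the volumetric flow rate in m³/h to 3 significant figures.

For laminar flow, f = 64/Re with Re = ρVD/μ, so Darcy-Weisbach reduces to ΔP = 32μLV/D². Solving for V: V = ΔP·D²/(32μL) = 5.14·(0.224)²/(32·0.00129·928) = 0.006732 m/s.
Check: Re = ρVD/μ = 790·0.006732·0.224/0.00129 = 923.5 < 2300, so the laminar assumption holds.
Q = V·A = 0.006732·(π/4·0.224²) = 0.0002653 m³/s = 0.955 m³/h.

Q ≈ 0.955 m³/h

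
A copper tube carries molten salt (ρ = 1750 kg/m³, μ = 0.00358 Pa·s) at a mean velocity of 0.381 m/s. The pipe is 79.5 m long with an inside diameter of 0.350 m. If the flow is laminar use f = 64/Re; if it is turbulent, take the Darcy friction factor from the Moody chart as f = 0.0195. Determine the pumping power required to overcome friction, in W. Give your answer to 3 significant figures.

P ≈ 20.6 W

Reynolds number Re = ρVD/μ = 1750 · 0.381 · 0.35 / 0.00358 = 6.519e+04.
Re > 4000 → turbulent; use the Moody-chart value f = 0.0195.
Darcy-Weisbach: ΔP = f(L/D)(ρV²/2) = 0.0195·(79.5/0.35)·(1750·0.381²/2) = 0.0195·227.1·127 = 562.6 Pa.
Q = V·A = 0.381·0.09621 = 0.03666 m³/s.
Pumping power P = QΔP = 0.03666·562.6 = 20.62 W = 20.6 W.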